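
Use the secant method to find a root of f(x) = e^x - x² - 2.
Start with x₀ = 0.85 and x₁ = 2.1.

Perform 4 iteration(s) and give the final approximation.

f(x) = e^x - x² - 2
x₀ = 0.85, x₁ = 2.1

Secant formula: x_{n+1} = x_n - f(x_n)(x_n - x_{n-1})/(f(x_n) - f(x_{n-1}))

Iteration 1:
  f(0.850000) = -0.382853
  f(2.100000) = 1.756170
  x_2 = 2.100000 - 1.756170×(2.100000 - 0.850000)/(1.756170 - (-0.382853))
       = 1.073731
Iteration 2:
  f(2.100000) = 1.756170
  f(1.073731) = -0.226621
  x_3 = 1.073731 - (-0.226621)×(1.073731 - 2.100000)/(-0.226621 - 1.756170)
       = 1.191028
Iteration 3:
  f(1.073731) = -0.226621
  f(1.191028) = -0.128086
  x_4 = 1.191028 - (-0.128086)×(1.191028 - 1.073731)/(-0.128086 - (-0.226621))
       = 1.343502
Iteration 4:
  f(1.191028) = -0.128086
  f(1.343502) = 0.027443
  x_5 = 1.343502 - 0.027443×(1.343502 - 1.191028)/(0.027443 - (-0.128086))
       = 1.316598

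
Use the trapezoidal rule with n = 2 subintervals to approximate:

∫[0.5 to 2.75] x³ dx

f(x) = x³
a = 0.5, b = 2.75, n = 2
h = (b - a)/n = 1.125000

Trapezoidal rule: (h/2)[f(x₀) + 2f(x₁) + 2f(x₂) + ... + f(xₙ)]

x_0 = 0.5000, f(x_0) = 0.125000, coefficient = 1
x_1 = 1.6250, f(x_1) = 4.291016, coefficient = 2
x_2 = 2.7500, f(x_2) = 20.796875, coefficient = 1

I ≈ (1.125000/2) × 29.503906 = 16.595947
Exact value: 14.282227
Error: 2.313721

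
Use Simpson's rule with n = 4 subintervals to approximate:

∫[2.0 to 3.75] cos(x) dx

f(x) = cos(x)
a = 2.0, b = 3.75, n = 4
h = (b - a)/n = 0.437500

Simpson's rule: (h/3)[f(x₀) + 4f(x₁) + 2f(x₂) + ... + f(xₙ)]

x_0 = 2.0000, f(x_0) = -0.416147, coefficient = 1
x_1 = 2.4375, f(x_1) = -0.762199, coefficient = 4
x_2 = 2.8750, f(x_2) = -0.964674, coefficient = 2
x_3 = 3.3125, f(x_3) = -0.985431, coefficient = 4
x_4 = 3.7500, f(x_4) = -0.820559, coefficient = 1

I ≈ (0.437500/3) × -10.156575 = -1.481167
Exact value: -1.480859
Error: 0.000308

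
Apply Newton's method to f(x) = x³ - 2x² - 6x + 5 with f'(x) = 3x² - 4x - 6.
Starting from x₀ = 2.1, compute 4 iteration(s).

f(x) = x³ - 2x² - 6x + 5
f'(x) = 3x² - 4x - 6
x₀ = 2.1

Newton-Raphson formula: x_{n+1} = x_n - f(x_n)/f'(x_n)

Iteration 1:
  f(2.100000) = -7.159000
  f'(2.100000) = -1.170000
  x_1 = 2.100000 - (-7.159000)/(-1.170000) = -4.018803
Iteration 2:
  f(-4.018803) = -68.095555
  f'(-4.018803) = 58.527556
  x_2 = -4.018803 - (-68.095555)/58.527556 = -2.855325
Iteration 3:
  f(-2.855325) = -17.452933
  f'(-2.855325) = 29.879940
  x_3 = -2.855325 - (-17.452933)/29.879940 = -2.271223
Iteration 4:
  f(-2.271223) = -3.405567
  f'(-2.271223) = 18.560252
  x_4 = -2.271223 - (-3.405567)/18.560252 = -2.087736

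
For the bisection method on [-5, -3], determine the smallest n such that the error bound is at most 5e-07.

We need (b-a)/2^n ≤ 5e-07
(-3 - (-5))/2^n ≤ 5e-07
2/2^n ≤ 5e-07
2^n ≥ 4000000
n ≥ log₂(4000000) = 21.93
n ≥ 22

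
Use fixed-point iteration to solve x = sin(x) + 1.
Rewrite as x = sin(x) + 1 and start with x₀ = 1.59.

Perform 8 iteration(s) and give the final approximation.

Equation: x = sin(x) + 1
Fixed-point form: x = sin(x) + 1
x₀ = 1.59

x_1 = g(1.590000) = 1.999816
x_2 = g(1.999816) = 1.909374
x_3 = g(1.909374) = 1.943228
x_4 = g(1.943228) = 1.931445
x_5 = g(1.931445) = 1.935668
x_6 = g(1.935668) = 1.934170
x_7 = g(1.934170) = 1.934703
x_8 = g(1.934703) = 1.934513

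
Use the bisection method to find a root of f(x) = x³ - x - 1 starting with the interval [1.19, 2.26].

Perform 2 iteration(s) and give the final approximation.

f(x) = x³ - x - 1
Initial interval: [1.19, 2.26]

Iteration 1:
  c_1 = (1.190000 + 2.260000)/2 = 1.725000
  f(c_1) = f(1.725000) = 2.407953
  f(a) × f(c) < 0, new interval: [1.190000, 1.725000]
Iteration 2:
  c_2 = (1.190000 + 1.725000)/2 = 1.457500
  f(c_2) = f(1.457500) = 0.638676
  f(a) × f(c) < 0, new interval: [1.190000, 1.457500]

After 2 iteration(s), the approximation is c_2 = 1.457500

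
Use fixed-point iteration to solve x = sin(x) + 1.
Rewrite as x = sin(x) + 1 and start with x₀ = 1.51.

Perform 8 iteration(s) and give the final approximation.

Equation: x = sin(x) + 1
Fixed-point form: x = sin(x) + 1
x₀ = 1.51

x_1 = g(1.510000) = 1.998152
x_2 = g(1.998152) = 1.910065
x_3 = g(1.910065) = 1.942998
x_4 = g(1.942998) = 1.931529
x_5 = g(1.931529) = 1.935639
x_6 = g(1.935639) = 1.934180
x_7 = g(1.934180) = 1.934699
x_8 = g(1.934699) = 1.934515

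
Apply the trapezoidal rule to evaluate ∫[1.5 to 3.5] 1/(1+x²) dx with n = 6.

f(x) = 1/(1+x²)
a = 1.5, b = 3.5, n = 6
h = (b - a)/n = 0.333333

Trapezoidal rule: (h/2)[f(x₀) + 2f(x₁) + 2f(x₂) + ... + f(xₙ)]

x_0 = 1.5000, f(x_0) = 0.307692, coefficient = 1
x_1 = 1.8333, f(x_1) = 0.229299, coefficient = 2
x_2 = 2.1667, f(x_2) = 0.175610, coefficient = 2
x_3 = 2.5000, f(x_3) = 0.137931, coefficient = 2
x_4 = 2.8333, f(x_4) = 0.110769, coefficient = 2
x_5 = 3.1667, f(x_5) = 0.090680, coefficient = 2
x_6 = 3.5000, f(x_6) = 0.075472, coefficient = 1

I ≈ (0.333333/2) × 1.871743 = 0.311957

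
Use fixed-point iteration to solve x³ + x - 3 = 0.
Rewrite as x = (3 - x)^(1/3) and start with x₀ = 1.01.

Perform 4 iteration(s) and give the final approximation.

Equation: x³ + x - 3 = 0
Fixed-point form: x = (3 - x)^(1/3)
x₀ = 1.01

x_1 = g(1.010000) = 1.257818
x_2 = g(1.257818) = 1.203274
x_3 = g(1.203274) = 1.215702
x_4 = g(1.215702) = 1.212893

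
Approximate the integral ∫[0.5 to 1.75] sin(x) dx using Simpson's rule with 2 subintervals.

f(x) = sin(x)
a = 0.5, b = 1.75, n = 2
h = (b - a)/n = 0.625000

Simpson's rule: (h/3)[f(x₀) + 4f(x₁) + 2f(x₂) + ... + f(xₙ)]

x_0 = 0.5000, f(x_0) = 0.479426, coefficient = 1
x_1 = 1.1250, f(x_1) = 0.902268, coefficient = 4
x_2 = 1.7500, f(x_2) = 0.983986, coefficient = 1

I ≈ (0.625000/3) × 5.072482 = 1.056767
Exact value: 1.055829
Error: 0.000938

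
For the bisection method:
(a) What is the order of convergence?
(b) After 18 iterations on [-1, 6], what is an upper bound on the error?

(a) Bisection has linear (order 1) convergence; the error is halved each step.

(b) Error bound = (b-a)/2^n = (6 - (-1))/2^{18}
    = 7/2^{18}

(a) 1 (linear); (b) error ≤ 2.67e-05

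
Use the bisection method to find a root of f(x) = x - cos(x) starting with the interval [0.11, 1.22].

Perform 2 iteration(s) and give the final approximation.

f(x) = x - cos(x)
Initial interval: [0.11, 1.22]

Iteration 1:
  c_1 = (0.110000 + 1.220000)/2 = 0.665000
  f(c_1) = f(0.665000) = -0.121917
  f(a) × f(c) ≥ 0, new interval: [0.665000, 1.220000]
Iteration 2:
  c_2 = (0.665000 + 1.220000)/2 = 0.942500
  f(c_2) = f(0.942500) = 0.354733
  f(a) × f(c) < 0, new interval: [0.665000, 0.942500]

After 2 iteration(s), the approximation is c_2 = 0.942500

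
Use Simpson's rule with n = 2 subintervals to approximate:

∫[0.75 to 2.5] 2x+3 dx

f(x) = 2x+3
a = 0.75, b = 2.5, n = 2
h = (b - a)/n = 0.875000

Simpson's rule: (h/3)[f(x₀) + 4f(x₁) + 2f(x₂) + ... + f(xₙ)]

x_0 = 0.7500, f(x_0) = 4.500000, coefficient = 1
x_1 = 1.6250, f(x_1) = 6.250000, coefficient = 4
x_2 = 2.5000, f(x_2) = 8.000000, coefficient = 1

I ≈ (0.875000/3) × 37.500000 = 10.937500
Exact value: 10.937500
Error: 0.000000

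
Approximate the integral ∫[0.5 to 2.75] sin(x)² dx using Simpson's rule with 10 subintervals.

f(x) = sin(x)²
a = 0.5, b = 2.75, n = 10
h = (b - a)/n = 0.225000

Simpson's rule: (h/3)[f(x₀) + 4f(x₁) + 2f(x₂) + ... + f(xₙ)]

x_0 = 0.5000, f(x_0) = 0.229849, coefficient = 1
x_1 = 0.7250, f(x_1) = 0.439749, coefficient = 4
x_2 = 0.9500, f(x_2) = 0.661645, coefficient = 2
x_3 = 1.1750, f(x_3) = 0.851357, coefficient = 4
x_4 = 1.4000, f(x_4) = 0.971111, coefficient = 2
x_5 = 1.6250, f(x_5) = 0.997065, coefficient = 4
x_6 = 1.8500, f(x_6) = 0.924050, coefficient = 2
x_7 = 2.0750, f(x_7) = 0.766604, coefficient = 4
x_8 = 2.3000, f(x_8) = 0.556076, coefficient = 2
x_9 = 2.5250, f(x_9) = 0.334383, coefficient = 4
x_10 = 2.7500, f(x_10) = 0.145665, coefficient = 1

I ≈ (0.225000/3) × 20.157908 = 1.511843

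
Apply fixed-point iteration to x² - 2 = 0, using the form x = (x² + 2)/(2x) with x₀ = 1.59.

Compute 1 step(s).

Equation: x² - 2 = 0
Fixed-point form: x = (x² + 2)/(2x)
x₀ = 1.59

x_1 = g(1.590000) = 1.423931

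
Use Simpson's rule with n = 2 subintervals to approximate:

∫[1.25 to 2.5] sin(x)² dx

f(x) = sin(x)²
a = 1.25, b = 2.5, n = 2
h = (b - a)/n = 0.625000

Simpson's rule: (h/3)[f(x₀) + 4f(x₁) + 2f(x₂) + ... + f(xₙ)]

x_0 = 1.2500, f(x_0) = 0.900572, coefficient = 1
x_1 = 1.8750, f(x_1) = 0.910280, coefficient = 4
x_2 = 2.5000, f(x_2) = 0.358169, coefficient = 1

I ≈ (0.625000/3) × 4.899859 = 1.020804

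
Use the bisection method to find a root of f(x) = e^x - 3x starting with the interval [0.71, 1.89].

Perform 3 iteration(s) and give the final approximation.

f(x) = e^x - 3x
Initial interval: [0.71, 1.89]

Iteration 1:
  c_1 = (0.710000 + 1.890000)/2 = 1.300000
  f(c_1) = f(1.300000) = -0.230703
  f(a) × f(c) ≥ 0, new interval: [1.300000, 1.890000]
Iteration 2:
  c_2 = (1.300000 + 1.890000)/2 = 1.595000
  f(c_2) = f(1.595000) = 0.143329
  f(a) × f(c) < 0, new interval: [1.300000, 1.595000]
Iteration 3:
  c_3 = (1.300000 + 1.595000)/2 = 1.447500
  f(c_3) = f(1.447500) = -0.090030
  f(a) × f(c) ≥ 0, new interval: [1.447500, 1.595000]

After 3 iteration(s), the approximation is c_3 = 1.447500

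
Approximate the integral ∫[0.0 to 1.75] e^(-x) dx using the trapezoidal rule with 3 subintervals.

f(x) = e^(-x)
a = 0.0, b = 1.75, n = 3
h = (b - a)/n = 0.583333

Trapezoidal rule: (h/2)[f(x₀) + 2f(x₁) + 2f(x₂) + ... + f(xₙ)]

x_0 = 0.0000, f(x_0) = 1.000000, coefficient = 1
x_1 = 0.5833, f(x_1) = 0.558035, coefficient = 2
x_2 = 1.1667, f(x_2) = 0.311403, coefficient = 2
x_3 = 1.7500, f(x_3) = 0.173774, coefficient = 1

I ≈ (0.583333/2) × 2.912651 = 0.849523
Exact value: 0.826226
Error: 0.023297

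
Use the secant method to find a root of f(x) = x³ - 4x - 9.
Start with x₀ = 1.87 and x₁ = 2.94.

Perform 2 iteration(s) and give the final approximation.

f(x) = x³ - 4x - 9
x₀ = 1.87, x₁ = 2.94

Secant formula: x_{n+1} = x_n - f(x_n)(x_n - x_{n-1})/(f(x_n) - f(x_{n-1}))

Iteration 1:
  f(1.870000) = -9.940797
  f(2.940000) = 4.652184
  x_2 = 2.940000 - 4.652184×(2.940000 - 1.870000)/(4.652184 - (-9.940797))
       = 2.598888
Iteration 2:
  f(2.940000) = 4.652184
  f(2.598888) = -1.842089
  x_3 = 2.598888 - (-1.842089)×(2.598888 - 2.940000)/(-1.842089 - 4.652184)
       = 2.695644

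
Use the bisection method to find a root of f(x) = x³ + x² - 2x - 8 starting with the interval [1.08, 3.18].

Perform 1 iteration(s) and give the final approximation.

f(x) = x³ + x² - 2x - 8
Initial interval: [1.08, 3.18]

Iteration 1:
  c_1 = (1.080000 + 3.180000)/2 = 2.130000
  f(c_1) = f(2.130000) = 1.940497
  f(a) × f(c) < 0, new interval: [1.080000, 2.130000]

After 1 iteration(s), the approximation is c_1 = 2.130000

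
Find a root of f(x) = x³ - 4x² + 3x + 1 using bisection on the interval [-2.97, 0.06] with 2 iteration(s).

f(x) = x³ - 4x² + 3x + 1
Initial interval: [-2.97, 0.06]

Iteration 1:
  c_1 = (-2.970000 + 0.060000)/2 = -1.455000
  f(c_1) = f(-1.455000) = -14.913371
  f(a) × f(c) ≥ 0, new interval: [-1.455000, 0.060000]
Iteration 2:
  c_2 = (-1.455000 + 0.060000)/2 = -0.697500
  f(c_2) = f(-0.697500) = -3.377863
  f(a) × f(c) ≥ 0, new interval: [-0.697500, 0.060000]

After 2 iteration(s), the approximation is c_2 = -0.697500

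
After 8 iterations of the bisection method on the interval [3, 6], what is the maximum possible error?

Bisection error bound: |error| ≤ (b-a)/2^n
|error| ≤ (6 - 3)/2^8 = 3/2^8
|error| ≤ 0.0117187500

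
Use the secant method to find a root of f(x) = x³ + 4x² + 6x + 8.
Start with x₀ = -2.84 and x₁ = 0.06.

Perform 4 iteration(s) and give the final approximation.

f(x) = x³ + 4x² + 6x + 8
x₀ = -2.84, x₁ = 0.06

Secant formula: x_{n+1} = x_n - f(x_n)(x_n - x_{n-1})/(f(x_n) - f(x_{n-1}))

Iteration 1:
  f(-2.840000) = 0.316096
  f(0.060000) = 8.374616
  x_2 = 0.060000 - 8.374616×(0.060000 - (-2.840000))/(8.374616 - 0.316096)
       = -2.953753
Iteration 2:
  f(0.060000) = 8.374616
  f(-2.953753) = -0.594369
  x_3 = -2.953753 - (-0.594369)×(-2.953753 - 0.060000)/(-0.594369 - 8.374616)
       = -2.754033
Iteration 3:
  f(-2.953753) = -0.594369
  f(-2.754033) = 0.926085
  x_4 = -2.754033 - 0.926085×(-2.754033 - (-2.953753))/(0.926085 - (-0.594369))
       = -2.875679
Iteration 4:
  f(-2.754033) = 0.926085
  f(-2.875679) = 0.043531
  x_5 = -2.875679 - 0.043531×(-2.875679 - (-2.754033))/(0.043531 - 0.926085)
       = -2.881679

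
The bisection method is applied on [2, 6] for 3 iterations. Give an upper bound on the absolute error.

Bisection error bound: |error| ≤ (b-a)/2^n
|error| ≤ (6 - 2)/2^3 = 4/2^3
|error| ≤ 0.5000000000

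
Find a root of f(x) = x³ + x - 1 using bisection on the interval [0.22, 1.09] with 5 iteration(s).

f(x) = x³ + x - 1
Initial interval: [0.22, 1.09]

Iteration 1:
  c_1 = (0.220000 + 1.090000)/2 = 0.655000
  f(c_1) = f(0.655000) = -0.063989
  f(a) × f(c) ≥ 0, new interval: [0.655000, 1.090000]
Iteration 2:
  c_2 = (0.655000 + 1.090000)/2 = 0.872500
  f(c_2) = f(0.872500) = 0.536696
  f(a) × f(c) < 0, new interval: [0.655000, 0.872500]
Iteration 3:
  c_3 = (0.655000 + 0.872500)/2 = 0.763750
  f(c_3) = f(0.763750) = 0.209256
  f(a) × f(c) < 0, new interval: [0.655000, 0.763750]
Iteration 4:
  c_4 = (0.655000 + 0.763750)/2 = 0.709375
  f(c_4) = f(0.709375) = 0.066342
  f(a) × f(c) < 0, new interval: [0.655000, 0.709375]
Iteration 5:
  c_5 = (0.655000 + 0.709375)/2 = 0.682188
  f(c_5) = f(0.682188) = -0.000336
  f(a) × f(c) ≥ 0, new interval: [0.682188, 0.709375]

After 5 iteration(s), the approximation is c_5 = 0.682188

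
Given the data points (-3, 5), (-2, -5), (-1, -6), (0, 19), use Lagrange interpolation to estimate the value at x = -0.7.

Lagrange interpolation formula:
P(x) = Σ yᵢ × Lᵢ(x)
where Lᵢ(x) = Π_{j≠i} (x - xⱼ)/(xᵢ - xⱼ)

L_0(-0.7) = (-0.7 - (-2))/(-3 - (-2)) × (-0.7 - (-1))/(-3 - (-1)) × (-0.7 - 0)/(-3 - 0) = 0.045500
L_1(-0.7) = (-0.7 - (-3))/(-2 - (-3)) × (-0.7 - (-1))/(-2 - (-1)) × (-0.7 - 0)/(-2 - 0) = -0.241500
L_2(-0.7) = (-0.7 - (-3))/(-1 - (-3)) × (-0.7 - (-2))/(-1 - (-2)) × (-0.7 - 0)/(-1 - 0) = 1.046500
L_3(-0.7) = (-0.7 - (-3))/(0 - (-3)) × (-0.7 - (-2))/(0 - (-2)) × (-0.7 - (-1))/(0 - (-1)) = 0.149500

P(-0.7) = 5×L_0(-0.7) + (-5)×L_1(-0.7) + (-6)×L_2(-0.7) + 19×L_3(-0.7)
P(-0.7) = -2.003500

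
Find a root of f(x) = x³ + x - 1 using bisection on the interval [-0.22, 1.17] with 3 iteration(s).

f(x) = x³ + x - 1
Initial interval: [-0.22, 1.17]

Iteration 1:
  c_1 = (-0.220000 + 1.170000)/2 = 0.475000
  f(c_1) = f(0.475000) = -0.417828
  f(a) × f(c) ≥ 0, new interval: [0.475000, 1.170000]
Iteration 2:
  c_2 = (0.475000 + 1.170000)/2 = 0.822500
  f(c_2) = f(0.822500) = 0.378926
  f(a) × f(c) < 0, new interval: [0.475000, 0.822500]
Iteration 3:
  c_3 = (0.475000 + 0.822500)/2 = 0.648750
  f(c_3) = f(0.648750) = -0.078206
  f(a) × f(c) ≥ 0, new interval: [0.648750, 0.822500]

After 3 iteration(s), the approximation is c_3 = 0.648750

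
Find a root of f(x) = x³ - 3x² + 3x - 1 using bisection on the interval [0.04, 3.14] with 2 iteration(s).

f(x) = x³ - 3x² + 3x - 1
Initial interval: [0.04, 3.14]

Iteration 1:
  c_1 = (0.040000 + 3.140000)/2 = 1.590000
  f(c_1) = f(1.590000) = 0.205379
  f(a) × f(c) < 0, new interval: [0.040000, 1.590000]
Iteration 2:
  c_2 = (0.040000 + 1.590000)/2 = 0.815000
  f(c_2) = f(0.815000) = -0.006332
  f(a) × f(c) ≥ 0, new interval: [0.815000, 1.590000]

After 2 iteration(s), the approximation is c_2 = 0.815000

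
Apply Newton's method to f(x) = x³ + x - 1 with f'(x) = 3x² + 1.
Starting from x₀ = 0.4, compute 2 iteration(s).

f(x) = x³ + x - 1
f'(x) = 3x² + 1
x₀ = 0.4

Newton-Raphson formula: x_{n+1} = x_n - f(x_n)/f'(x_n)

Iteration 1:
  f(0.400000) = -0.536000
  f'(0.400000) = 1.480000
  x_1 = 0.400000 - (-0.536000)/1.480000 = 0.762162
Iteration 2:
  f(0.762162) = 0.204895
  f'(0.762162) = 2.742673
  x_2 = 0.762162 - 0.204895/2.742673 = 0.687456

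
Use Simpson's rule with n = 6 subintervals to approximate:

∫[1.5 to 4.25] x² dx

f(x) = x²
a = 1.5, b = 4.25, n = 6
h = (b - a)/n = 0.458333

Simpson's rule: (h/3)[f(x₀) + 4f(x₁) + 2f(x₂) + ... + f(xₙ)]

x_0 = 1.5000, f(x_0) = 2.250000, coefficient = 1
x_1 = 1.9583, f(x_1) = 3.835069, coefficient = 4
x_2 = 2.4167, f(x_2) = 5.840278, coefficient = 2
x_3 = 2.8750, f(x_3) = 8.265625, coefficient = 4
x_4 = 3.3333, f(x_4) = 11.111111, coefficient = 2
x_5 = 3.7917, f(x_5) = 14.376736, coefficient = 4
x_6 = 4.2500, f(x_6) = 18.062500, coefficient = 1

I ≈ (0.458333/3) × 160.125000 = 24.463542
Exact value: 24.463542
Error: 0.000000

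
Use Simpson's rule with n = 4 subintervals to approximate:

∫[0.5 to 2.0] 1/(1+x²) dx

f(x) = 1/(1+x²)
a = 0.5, b = 2.0, n = 4
h = (b - a)/n = 0.375000

Simpson's rule: (h/3)[f(x₀) + 4f(x₁) + 2f(x₂) + ... + f(xₙ)]

x_0 = 0.5000, f(x_0) = 0.800000, coefficient = 1
x_1 = 0.8750, f(x_1) = 0.566372, coefficient = 4
x_2 = 1.2500, f(x_2) = 0.390244, coefficient = 2
x_3 = 1.6250, f(x_3) = 0.274678, coefficient = 4
x_4 = 2.0000, f(x_4) = 0.200000, coefficient = 1

I ≈ (0.375000/3) × 5.144687 = 0.643086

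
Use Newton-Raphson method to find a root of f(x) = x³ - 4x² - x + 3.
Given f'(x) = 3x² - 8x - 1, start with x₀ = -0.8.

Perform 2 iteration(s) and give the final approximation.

f(x) = x³ - 4x² - x + 3
f'(x) = 3x² - 8x - 1
x₀ = -0.8

Newton-Raphson formula: x_{n+1} = x_n - f(x_n)/f'(x_n)

Iteration 1:
  f(-0.800000) = 0.728000
  f'(-0.800000) = 7.320000
  x_1 = -0.800000 - 0.728000/7.320000 = -0.899454
Iteration 2:
  f(-0.899454) = -0.064286
  f'(-0.899454) = 8.622678
  x_2 = -0.899454 - (-0.064286)/8.622678 = -0.891998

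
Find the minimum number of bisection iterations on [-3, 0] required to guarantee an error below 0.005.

We need (b-a)/2^n ≤ 0.005
(0 - (-3))/2^n ≤ 0.005
3/2^n ≤ 0.005
2^n ≥ 600
n ≥ log₂(600) = 9.23
n ≥ 10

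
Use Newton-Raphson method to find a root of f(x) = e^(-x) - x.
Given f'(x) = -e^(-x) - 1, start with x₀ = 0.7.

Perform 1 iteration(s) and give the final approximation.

f(x) = e^(-x) - x
f'(x) = -e^(-x) - 1
x₀ = 0.7

Newton-Raphson formula: x_{n+1} = x_n - f(x_n)/f'(x_n)

Iteration 1:
  f(0.700000) = -0.203415
  f'(0.700000) = -1.496585
  x_1 = 0.700000 - (-0.203415)/(-1.496585) = 0.564081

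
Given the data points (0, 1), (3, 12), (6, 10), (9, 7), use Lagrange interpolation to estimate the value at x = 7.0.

Lagrange interpolation formula:
P(x) = Σ yᵢ × Lᵢ(x)
where Lᵢ(x) = Π_{j≠i} (x - xⱼ)/(xᵢ - xⱼ)

L_0(7.0) = (7.0 - 3)/(0 - 3) × (7.0 - 6)/(0 - 6) × (7.0 - 9)/(0 - 9) = 0.049383
L_1(7.0) = (7.0 - 0)/(3 - 0) × (7.0 - 6)/(3 - 6) × (7.0 - 9)/(3 - 9) = -0.259259
L_2(7.0) = (7.0 - 0)/(6 - 0) × (7.0 - 3)/(6 - 3) × (7.0 - 9)/(6 - 9) = 1.037037
L_3(7.0) = (7.0 - 0)/(9 - 0) × (7.0 - 3)/(9 - 3) × (7.0 - 6)/(9 - 6) = 0.172840

P(7.0) = 1×L_0(7.0) + 12×L_1(7.0) + 10×L_2(7.0) + 7×L_3(7.0)
P(7.0) = 8.518519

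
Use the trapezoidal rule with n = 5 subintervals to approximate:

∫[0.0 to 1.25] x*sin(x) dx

f(x) = x*sin(x)
a = 0.0, b = 1.25, n = 5
h = (b - a)/n = 0.250000

Trapezoidal rule: (h/2)[f(x₀) + 2f(x₁) + 2f(x₂) + ... + f(xₙ)]

x_0 = 0.0000, f(x_0) = 0.000000, coefficient = 1
x_1 = 0.2500, f(x_1) = 0.061851, coefficient = 2
x_2 = 0.5000, f(x_2) = 0.239713, coefficient = 2
x_3 = 0.7500, f(x_3) = 0.511229, coefficient = 2
x_4 = 1.0000, f(x_4) = 0.841471, coefficient = 2
x_5 = 1.2500, f(x_5) = 1.186231, coefficient = 1

I ≈ (0.250000/2) × 4.494758 = 0.561845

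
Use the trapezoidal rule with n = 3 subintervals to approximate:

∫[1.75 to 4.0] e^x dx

f(x) = e^x
a = 1.75, b = 4.0, n = 3
h = (b - a)/n = 0.750000

Trapezoidal rule: (h/2)[f(x₀) + 2f(x₁) + 2f(x₂) + ... + f(xₙ)]

x_0 = 1.7500, f(x_0) = 5.754603, coefficient = 1
x_1 = 2.5000, f(x_1) = 12.182494, coefficient = 2
x_2 = 3.2500, f(x_2) = 25.790340, coefficient = 2
x_3 = 4.0000, f(x_3) = 54.598150, coefficient = 1

I ≈ (0.750000/2) × 136.298420 = 51.111908
Exact value: 48.843547
Error: 2.268360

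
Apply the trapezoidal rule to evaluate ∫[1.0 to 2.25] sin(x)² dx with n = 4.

f(x) = sin(x)²
a = 1.0, b = 2.25, n = 4
h = (b - a)/n = 0.312500

Trapezoidal rule: (h/2)[f(x₀) + 2f(x₁) + 2f(x₂) + ... + f(xₙ)]

x_0 = 1.0000, f(x_0) = 0.708073, coefficient = 1
x_1 = 1.3125, f(x_1) = 0.934754, coefficient = 2
x_2 = 1.6250, f(x_2) = 0.997065, coefficient = 2
x_3 = 1.9375, f(x_3) = 0.871449, coefficient = 2
x_4 = 2.2500, f(x_4) = 0.605398, coefficient = 1

I ≈ (0.312500/2) × 6.920006 = 1.081251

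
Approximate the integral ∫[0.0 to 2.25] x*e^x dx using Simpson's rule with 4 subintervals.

f(x) = x*e^x
a = 0.0, b = 2.25, n = 4
h = (b - a)/n = 0.562500

Simpson's rule: (h/3)[f(x₀) + 4f(x₁) + 2f(x₂) + ... + f(xₙ)]

x_0 = 0.0000, f(x_0) = 0.000000, coefficient = 1
x_1 = 0.5625, f(x_1) = 0.987218, coefficient = 4
x_2 = 1.1250, f(x_2) = 3.465244, coefficient = 2
x_3 = 1.6875, f(x_3) = 9.122539, coefficient = 4
x_4 = 2.2500, f(x_4) = 21.347406, coefficient = 1

I ≈ (0.562500/3) × 68.716922 = 12.884423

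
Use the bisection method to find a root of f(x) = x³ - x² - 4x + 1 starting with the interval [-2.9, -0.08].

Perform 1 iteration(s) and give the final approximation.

f(x) = x³ - x² - 4x + 1
Initial interval: [-2.9, -0.08]

Iteration 1:
  c_1 = (-2.900000 + (-0.080000))/2 = -1.490000
  f(c_1) = f(-1.490000) = 1.431951
  f(a) × f(c) < 0, new interval: [-2.900000, -1.490000]

After 1 iteration(s), the approximation is c_1 = -1.490000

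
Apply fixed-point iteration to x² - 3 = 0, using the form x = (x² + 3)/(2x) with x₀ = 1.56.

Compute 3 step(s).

Equation: x² - 3 = 0
Fixed-point form: x = (x² + 3)/(2x)
x₀ = 1.56

x_1 = g(1.560000) = 1.741538
x_2 = g(1.741538) = 1.732077
x_3 = g(1.732077) = 1.732051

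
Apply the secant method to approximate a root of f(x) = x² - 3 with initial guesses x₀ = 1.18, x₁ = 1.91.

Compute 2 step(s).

f(x) = x² - 3
x₀ = 1.18, x₁ = 1.91

Secant formula: x_{n+1} = x_n - f(x_n)(x_n - x_{n-1})/(f(x_n) - f(x_{n-1}))

Iteration 1:
  f(1.180000) = -1.607600
  f(1.910000) = 0.648100
  x_2 = 1.910000 - 0.648100×(1.910000 - 1.180000)/(0.648100 - (-1.607600))
       = 1.700259
Iteration 2:
  f(1.910000) = 0.648100
  f(1.700259) = -0.109120
  x_3 = 1.700259 - (-0.109120)×(1.700259 - 1.910000)/(-0.109120 - 0.648100)
       = 1.730484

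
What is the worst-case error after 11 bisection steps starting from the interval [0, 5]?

Bisection error bound: |error| ≤ (b-a)/2^n
|error| ≤ (5 - 0)/2^11 = 5/2^11
|error| ≤ 0.0024414062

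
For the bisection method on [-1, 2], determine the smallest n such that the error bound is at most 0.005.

We need (b-a)/2^n ≤ 0.005
(2 - (-1))/2^n ≤ 0.005
3/2^n ≤ 0.005
2^n ≥ 600
n ≥ log₂(600) = 9.23
n ≥ 10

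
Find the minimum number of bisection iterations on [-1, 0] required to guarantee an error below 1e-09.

We need (b-a)/2^n ≤ 1e-09
(0 - (-1))/2^n ≤ 1e-09
1/2^n ≤ 1e-09
2^n ≥ 1000000000
n ≥ log₂(1000000000) = 29.90
n ≥ 30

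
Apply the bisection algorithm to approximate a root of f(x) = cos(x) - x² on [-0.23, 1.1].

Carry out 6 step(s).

f(x) = cos(x) - x²
Initial interval: [-0.23, 1.1]

Iteration 1:
  c_1 = (-0.230000 + 1.100000)/2 = 0.435000
  f(c_1) = f(0.435000) = 0.717645
  f(a) × f(c) ≥ 0, new interval: [0.435000, 1.100000]
Iteration 2:
  c_2 = (0.435000 + 1.100000)/2 = 0.767500
  f(c_2) = f(0.767500) = 0.130593
  f(a) × f(c) ≥ 0, new interval: [0.767500, 1.100000]
Iteration 3:
  c_3 = (0.767500 + 1.100000)/2 = 0.933750
  f(c_3) = f(0.933750) = -0.277065
  f(a) × f(c) < 0, new interval: [0.767500, 0.933750]
Iteration 4:
  c_4 = (0.767500 + 0.933750)/2 = 0.850625
  f(c_4) = f(0.850625) = -0.064049
  f(a) × f(c) < 0, new interval: [0.767500, 0.850625]
Iteration 5:
  c_5 = (0.767500 + 0.850625)/2 = 0.809063
  f(c_5) = f(0.809063) = 0.035595
  f(a) × f(c) ≥ 0, new interval: [0.809063, 0.850625]
Iteration 6:
  c_6 = (0.809063 + 0.850625)/2 = 0.829844
  f(c_6) = f(0.829844) = -0.013650
  f(a) × f(c) < 0, new interval: [0.809063, 0.829844]

After 6 iteration(s), the approximation is c_6 = 0.829844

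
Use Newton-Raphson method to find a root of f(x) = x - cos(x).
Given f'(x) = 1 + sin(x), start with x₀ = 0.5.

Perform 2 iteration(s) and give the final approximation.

f(x) = x - cos(x)
f'(x) = 1 + sin(x)
x₀ = 0.5

Newton-Raphson formula: x_{n+1} = x_n - f(x_n)/f'(x_n)

Iteration 1:
  f(0.500000) = -0.377583
  f'(0.500000) = 1.479426
  x_1 = 0.500000 - (-0.377583)/1.479426 = 0.755222
Iteration 2:
  f(0.755222) = 0.027103
  f'(0.755222) = 1.685451
  x_2 = 0.755222 - 0.027103/1.685451 = 0.739142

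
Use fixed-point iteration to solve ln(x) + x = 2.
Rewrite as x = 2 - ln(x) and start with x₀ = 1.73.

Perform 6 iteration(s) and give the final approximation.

Equation: ln(x) + x = 2
Fixed-point form: x = 2 - ln(x)
x₀ = 1.73

x_1 = g(1.730000) = 1.451879
x_2 = g(1.451879) = 1.627142
x_3 = g(1.627142) = 1.513175
x_4 = g(1.513175) = 1.585790
x_5 = g(1.585790) = 1.538917
x_6 = g(1.538917) = 1.568921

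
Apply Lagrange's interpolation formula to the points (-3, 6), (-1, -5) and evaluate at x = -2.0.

Lagrange interpolation formula:
P(x) = Σ yᵢ × Lᵢ(x)
where Lᵢ(x) = Π_{j≠i} (x - xⱼ)/(xᵢ - xⱼ)

L_0(-2.0) = (-2.0 - (-1))/(-3 - (-1)) = 0.500000
L_1(-2.0) = (-2.0 - (-3))/(-1 - (-3)) = 0.500000

P(-2.0) = 6×L_0(-2.0) + (-5)×L_1(-2.0)
P(-2.0) = 0.500000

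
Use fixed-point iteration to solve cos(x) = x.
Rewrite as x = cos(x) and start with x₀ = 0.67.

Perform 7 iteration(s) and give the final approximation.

Equation: cos(x) = x
Fixed-point form: x = cos(x)
x₀ = 0.67

x_1 = g(0.670000) = 0.783822
x_2 = g(0.783822) = 0.708221
x_3 = g(0.708221) = 0.759521
x_4 = g(0.759521) = 0.725166
x_5 = g(0.725166) = 0.748389
x_6 = g(0.748389) = 0.732786
x_7 = g(0.732786) = 0.743314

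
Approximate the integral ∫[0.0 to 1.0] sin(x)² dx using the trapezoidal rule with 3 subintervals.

f(x) = sin(x)²
a = 0.0, b = 1.0, n = 3
h = (b - a)/n = 0.333333

Trapezoidal rule: (h/2)[f(x₀) + 2f(x₁) + 2f(x₂) + ... + f(xₙ)]

x_0 = 0.0000, f(x_0) = 0.000000, coefficient = 1
x_1 = 0.3333, f(x_1) = 0.107056, coefficient = 2
x_2 = 0.6667, f(x_2) = 0.382381, coefficient = 2
x_3 = 1.0000, f(x_3) = 0.708073, coefficient = 1

I ≈ (0.333333/2) × 1.686949 = 0.281158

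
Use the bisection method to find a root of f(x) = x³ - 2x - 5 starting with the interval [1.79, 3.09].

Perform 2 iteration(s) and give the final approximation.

f(x) = x³ - 2x - 5
Initial interval: [1.79, 3.09]

Iteration 1:
  c_1 = (1.790000 + 3.090000)/2 = 2.440000
  f(c_1) = f(2.440000) = 4.646784
  f(a) × f(c) < 0, new interval: [1.790000, 2.440000]
Iteration 2:
  c_2 = (1.790000 + 2.440000)/2 = 2.115000
  f(c_2) = f(2.115000) = 0.230871
  f(a) × f(c) < 0, new interval: [1.790000, 2.115000]

After 2 iteration(s), the approximation is c_2 = 2.115000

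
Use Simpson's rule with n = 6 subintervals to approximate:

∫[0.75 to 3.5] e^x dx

f(x) = e^x
a = 0.75, b = 3.5, n = 6
h = (b - a)/n = 0.458333

Simpson's rule: (h/3)[f(x₀) + 4f(x₁) + 2f(x₂) + ... + f(xₙ)]

x_0 = 0.7500, f(x_0) = 2.117000, coefficient = 1
x_1 = 1.2083, f(x_1) = 3.347900, coefficient = 4
x_2 = 1.6667, f(x_2) = 5.294490, coefficient = 2
x_3 = 2.1250, f(x_3) = 8.372897, coefficient = 4
x_4 = 2.5833, f(x_4) = 13.241202, coefficient = 2
x_5 = 3.0417, f(x_5) = 20.940114, coefficient = 4
x_6 = 3.5000, f(x_6) = 33.115452, coefficient = 1

I ≈ (0.458333/3) × 202.947484 = 31.005866
Exact value: 30.998452
Error: 0.007414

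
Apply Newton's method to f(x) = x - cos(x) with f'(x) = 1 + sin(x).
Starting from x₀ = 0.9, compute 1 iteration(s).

f(x) = x - cos(x)
f'(x) = 1 + sin(x)
x₀ = 0.9

Newton-Raphson formula: x_{n+1} = x_n - f(x_n)/f'(x_n)

Iteration 1:
  f(0.900000) = 0.278390
  f'(0.900000) = 1.783327
  x_1 = 0.900000 - 0.278390/1.783327 = 0.743893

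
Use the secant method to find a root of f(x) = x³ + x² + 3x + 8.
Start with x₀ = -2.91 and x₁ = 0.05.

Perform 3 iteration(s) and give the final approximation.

f(x) = x³ + x² + 3x + 8
x₀ = -2.91, x₁ = 0.05

Secant formula: x_{n+1} = x_n - f(x_n)(x_n - x_{n-1})/(f(x_n) - f(x_{n-1}))

Iteration 1:
  f(-2.910000) = -16.904071
  f(0.050000) = 8.152625
  x_2 = 0.050000 - 8.152625×(0.050000 - (-2.910000))/(8.152625 - (-16.904071))
       = -0.913087
Iteration 2:
  f(0.050000) = 8.152625
  f(-0.913087) = 5.333202
  x_3 = -0.913087 - 5.333202×(-0.913087 - 0.050000)/(5.333202 - 8.152625)
       = -2.734855
Iteration 3:
  f(-0.913087) = 5.333202
  f(-2.734855) = -13.180296
  x_4 = -2.734855 - (-13.180296)×(-2.734855 - (-0.913087))/(-13.180296 - 5.333202)
       = -1.437885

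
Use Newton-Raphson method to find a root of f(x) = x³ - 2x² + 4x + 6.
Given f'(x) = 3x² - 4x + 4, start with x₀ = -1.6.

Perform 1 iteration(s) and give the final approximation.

f(x) = x³ - 2x² + 4x + 6
f'(x) = 3x² - 4x + 4
x₀ = -1.6

Newton-Raphson formula: x_{n+1} = x_n - f(x_n)/f'(x_n)

Iteration 1:
  f(-1.600000) = -9.616000
  f'(-1.600000) = 18.080000
  x_1 = -1.600000 - (-9.616000)/18.080000 = -1.068142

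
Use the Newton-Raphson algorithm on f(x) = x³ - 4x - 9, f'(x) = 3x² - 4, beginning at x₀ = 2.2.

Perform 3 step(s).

f(x) = x³ - 4x - 9
f'(x) = 3x² - 4
x₀ = 2.2

Newton-Raphson formula: x_{n+1} = x_n - f(x_n)/f'(x_n)

Iteration 1:
  f(2.200000) = -7.152000
  f'(2.200000) = 10.520000
  x_1 = 2.200000 - (-7.152000)/10.520000 = 2.879848
Iteration 2:
  f(2.879848) = 3.364696
  f'(2.879848) = 20.880572
  x_2 = 2.879848 - 3.364696/20.880572 = 2.718708
Iteration 3:
  f(2.718708) = 0.220151
  f'(2.718708) = 18.174118
  x_3 = 2.718708 - 0.220151/18.174118 = 2.706594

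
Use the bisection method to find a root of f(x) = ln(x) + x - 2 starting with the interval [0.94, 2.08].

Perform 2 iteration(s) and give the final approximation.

f(x) = ln(x) + x - 2
Initial interval: [0.94, 2.08]

Iteration 1:
  c_1 = (0.940000 + 2.080000)/2 = 1.510000
  f(c_1) = f(1.510000) = -0.077890
  f(a) × f(c) ≥ 0, new interval: [1.510000, 2.080000]
Iteration 2:
  c_2 = (1.510000 + 2.080000)/2 = 1.795000
  f(c_2) = f(1.795000) = 0.380005
  f(a) × f(c) < 0, new interval: [1.510000, 1.795000]

After 2 iteration(s), the approximation is c_2 = 1.795000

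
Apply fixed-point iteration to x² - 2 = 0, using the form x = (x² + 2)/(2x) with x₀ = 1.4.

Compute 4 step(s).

Equation: x² - 2 = 0
Fixed-point form: x = (x² + 2)/(2x)
x₀ = 1.4

x_1 = g(1.400000) = 1.414286
x_2 = g(1.414286) = 1.414214
x_3 = g(1.414214) = 1.414214
x_4 = g(1.414214) = 1.414214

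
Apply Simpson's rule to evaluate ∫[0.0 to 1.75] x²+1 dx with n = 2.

f(x) = x²+1
a = 0.0, b = 1.75, n = 2
h = (b - a)/n = 0.875000

Simpson's rule: (h/3)[f(x₀) + 4f(x₁) + 2f(x₂) + ... + f(xₙ)]

x_0 = 0.0000, f(x_0) = 1.000000, coefficient = 1
x_1 = 0.8750, f(x_1) = 1.765625, coefficient = 4
x_2 = 1.7500, f(x_2) = 4.062500, coefficient = 1

I ≈ (0.875000/3) × 12.125000 = 3.536458
Exact value: 3.536458
Error: 0.000000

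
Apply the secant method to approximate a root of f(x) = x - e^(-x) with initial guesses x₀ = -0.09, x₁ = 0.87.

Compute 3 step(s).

f(x) = x - e^(-x)
x₀ = -0.09, x₁ = 0.87

Secant formula: x_{n+1} = x_n - f(x_n)(x_n - x_{n-1})/(f(x_n) - f(x_{n-1}))

Iteration 1:
  f(-0.090000) = -1.184174
  f(0.870000) = 0.451048
  x_2 = 0.870000 - 0.451048×(0.870000 - (-0.090000))/(0.451048 - (-1.184174))
       = 0.605200
Iteration 2:
  f(0.870000) = 0.451048
  f(0.605200) = 0.059235
  x_3 = 0.605200 - 0.059235×(0.605200 - 0.870000)/(0.059235 - 0.451048)
       = 0.565167
Iteration 3:
  f(0.605200) = 0.059235
  f(0.565167) = -0.003098
  x_4 = 0.565167 - (-0.003098)×(0.565167 - 0.605200)/(-0.003098 - 0.059235)
       = 0.567157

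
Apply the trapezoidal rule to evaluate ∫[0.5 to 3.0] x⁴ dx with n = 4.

f(x) = x⁴
a = 0.5, b = 3.0, n = 4
h = (b - a)/n = 0.625000

Trapezoidal rule: (h/2)[f(x₀) + 2f(x₁) + 2f(x₂) + ... + f(xₙ)]

x_0 = 0.5000, f(x_0) = 0.062500, coefficient = 1
x_1 = 1.1250, f(x_1) = 1.601807, coefficient = 2
x_2 = 1.7500, f(x_2) = 9.378906, coefficient = 2
x_3 = 2.3750, f(x_3) = 31.816650, coefficient = 2
x_4 = 3.0000, f(x_4) = 81.000000, coefficient = 1

I ≈ (0.625000/2) × 166.657227 = 52.080383
Exact value: 48.593750
Error: 3.486633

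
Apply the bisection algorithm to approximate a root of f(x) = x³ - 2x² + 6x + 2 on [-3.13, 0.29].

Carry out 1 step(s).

f(x) = x³ - 2x² + 6x + 2
Initial interval: [-3.13, 0.29]

Iteration 1:
  c_1 = (-3.130000 + 0.290000)/2 = -1.420000
  f(c_1) = f(-1.420000) = -13.416088
  f(a) × f(c) ≥ 0, new interval: [-1.420000, 0.290000]

After 1 iteration(s), the approximation is c_1 = -1.420000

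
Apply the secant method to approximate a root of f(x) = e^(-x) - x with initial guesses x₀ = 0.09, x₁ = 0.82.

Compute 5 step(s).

f(x) = e^(-x) - x
x₀ = 0.09, x₁ = 0.82

Secant formula: x_{n+1} = x_n - f(x_n)(x_n - x_{n-1})/(f(x_n) - f(x_{n-1}))

Iteration 1:
  f(0.090000) = 0.823931
  f(0.820000) = -0.379568
  x_2 = 0.820000 - (-0.379568)×(0.820000 - 0.090000)/(-0.379568 - 0.823931)
       = 0.589767
Iteration 2:
  f(0.820000) = -0.379568
  f(0.589767) = -0.035311
  x_3 = 0.589767 - (-0.035311)×(0.589767 - 0.820000)/(-0.035311 - (-0.379568))
       = 0.566152
Iteration 3:
  f(0.589767) = -0.035311
  f(0.566152) = 0.001554
  x_4 = 0.566152 - 0.001554×(0.566152 - 0.589767)/(0.001554 - (-0.035311))
       = 0.567147
Iteration 4:
  f(0.566152) = 0.001554
  f(0.567147) = -0.000006
  x_5 = 0.567147 - (-0.000006)×(0.567147 - 0.566152)/(-0.000006 - 0.001554)
       = 0.567143
Iteration 5:
  f(0.567147) = -0.000006
  f(0.567143) = 0.000000
  x_6 = 0.567143 - 0.000000×(0.567143 - 0.567147)/(0.000000 - (-0.000006))
       = 0.567143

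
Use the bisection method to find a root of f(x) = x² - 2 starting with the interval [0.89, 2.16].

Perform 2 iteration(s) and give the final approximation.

f(x) = x² - 2
Initial interval: [0.89, 2.16]

Iteration 1:
  c_1 = (0.890000 + 2.160000)/2 = 1.525000
  f(c_1) = f(1.525000) = 0.325625
  f(a) × f(c) < 0, new interval: [0.890000, 1.525000]
Iteration 2:
  c_2 = (0.890000 + 1.525000)/2 = 1.207500
  f(c_2) = f(1.207500) = -0.541944
  f(a) × f(c) ≥ 0, new interval: [1.207500, 1.525000]

After 2 iteration(s), the approximation is c_2 = 1.207500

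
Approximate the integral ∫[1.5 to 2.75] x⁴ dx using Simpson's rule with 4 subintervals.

f(x) = x⁴
a = 1.5, b = 2.75, n = 4
h = (b - a)/n = 0.312500

Simpson's rule: (h/3)[f(x₀) + 4f(x₁) + 2f(x₂) + ... + f(xₙ)]

x_0 = 1.5000, f(x_0) = 5.062500, coefficient = 1
x_1 = 1.8125, f(x_1) = 10.792252, coefficient = 4
x_2 = 2.1250, f(x_2) = 20.390869, coefficient = 2
x_3 = 2.4375, f(x_3) = 35.300308, coefficient = 4
x_4 = 2.7500, f(x_4) = 57.191406, coefficient = 1

I ≈ (0.312500/3) × 287.405884 = 29.938113
Exact value: 29.936523
Error: 0.001589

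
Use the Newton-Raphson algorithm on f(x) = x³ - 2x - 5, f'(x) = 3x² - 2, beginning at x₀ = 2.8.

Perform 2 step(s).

f(x) = x³ - 2x - 5
f'(x) = 3x² - 2
x₀ = 2.8

Newton-Raphson formula: x_{n+1} = x_n - f(x_n)/f'(x_n)

Iteration 1:
  f(2.800000) = 11.352000
  f'(2.800000) = 21.520000
  x_1 = 2.800000 - 11.352000/21.520000 = 2.272491
Iteration 2:
  f(2.272491) = 2.190647
  f'(2.272491) = 13.492642
  x_2 = 2.272491 - 2.190647/13.492642 = 2.110132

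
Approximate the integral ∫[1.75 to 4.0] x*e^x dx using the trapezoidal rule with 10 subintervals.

f(x) = x*e^x
a = 1.75, b = 4.0, n = 10
h = (b - a)/n = 0.225000

Trapezoidal rule: (h/2)[f(x₀) + 2f(x₁) + 2f(x₂) + ... + f(xₙ)]

x_0 = 1.7500, f(x_0) = 10.070555, coefficient = 1
x_1 = 1.9750, f(x_1) = 14.233074, coefficient = 2
x_2 = 2.2000, f(x_2) = 19.855030, coefficient = 2
x_3 = 2.4250, f(x_3) = 27.407906, coefficient = 2
x_4 = 2.6500, f(x_4) = 37.508202, coefficient = 2
x_5 = 2.8750, f(x_5) = 50.960594, coefficient = 2
x_6 = 3.1000, f(x_6) = 68.813649, coefficient = 2
x_7 = 3.3250, f(x_7) = 92.431670, coefficient = 2
x_8 = 3.5500, f(x_8) = 123.587277, coefficient = 2
x_9 = 3.7750, f(x_9) = 164.580594, coefficient = 2
x_10 = 4.0000, f(x_10) = 218.392600, coefficient = 1

I ≈ (0.225000/2) × 1427.219149 = 160.562154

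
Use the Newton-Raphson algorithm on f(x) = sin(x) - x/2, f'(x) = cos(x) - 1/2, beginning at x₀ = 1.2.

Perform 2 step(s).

f(x) = sin(x) - x/2
f'(x) = cos(x) - 1/2
x₀ = 1.2

Newton-Raphson formula: x_{n+1} = x_n - f(x_n)/f'(x_n)

Iteration 1:
  f(1.200000) = 0.332039
  f'(1.200000) = -0.137642
  x_1 = 1.200000 - 0.332039/(-0.137642) = 3.612334
Iteration 2:
  f(3.612334) = -2.259714
  f'(3.612334) = -1.391232
  x_2 = 3.612334 - (-2.259714)/(-1.391232) = 1.988080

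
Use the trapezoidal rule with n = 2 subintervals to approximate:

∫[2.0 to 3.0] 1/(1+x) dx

f(x) = 1/(1+x)
a = 2.0, b = 3.0, n = 2
h = (b - a)/n = 0.500000

Trapezoidal rule: (h/2)[f(x₀) + 2f(x₁) + 2f(x₂) + ... + f(xₙ)]

x_0 = 2.0000, f(x_0) = 0.333333, coefficient = 1
x_1 = 2.5000, f(x_1) = 0.285714, coefficient = 2
x_2 = 3.0000, f(x_2) = 0.250000, coefficient = 1

I ≈ (0.500000/2) × 1.154762 = 0.288690
Exact value: 0.287682
Error: 0.001008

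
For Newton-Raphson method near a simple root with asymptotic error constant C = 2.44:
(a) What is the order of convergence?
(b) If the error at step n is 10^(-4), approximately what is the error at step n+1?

(a) Newton-Raphson has quadratic (order 2) convergence near simple roots.
    This means |e_{n+1}| ≈ C|e_n|².

(b) With |e_n| = 10^(-4) and C = 2.44:
    |e_{n+1}| ≈ 2.44 × (10^(-4))² = 2.44 × 10^(-8)

(a) 2 (quadratic); (b) |e_{n+1}| ≈ 2.440e-08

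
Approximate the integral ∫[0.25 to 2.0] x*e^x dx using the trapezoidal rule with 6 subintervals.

f(x) = x*e^x
a = 0.25, b = 2.0, n = 6
h = (b - a)/n = 0.291667

Trapezoidal rule: (h/2)[f(x₀) + 2f(x₁) + 2f(x₂) + ... + f(xₙ)]

x_0 = 0.2500, f(x_0) = 0.321006, coefficient = 1
x_1 = 0.5417, f(x_1) = 0.931054, coefficient = 2
x_2 = 0.8333, f(x_2) = 1.917480, coefficient = 2
x_3 = 1.1250, f(x_3) = 3.465244, coefficient = 2
x_4 = 1.4167, f(x_4) = 5.841417, coefficient = 2
x_5 = 1.7083, f(x_5) = 9.429580, coefficient = 2
x_6 = 2.0000, f(x_6) = 14.778112, coefficient = 1

I ≈ (0.291667/2) × 58.268668 = 8.497514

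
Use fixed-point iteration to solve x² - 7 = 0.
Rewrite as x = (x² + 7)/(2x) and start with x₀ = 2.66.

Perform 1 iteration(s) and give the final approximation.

Equation: x² - 7 = 0
Fixed-point form: x = (x² + 7)/(2x)
x₀ = 2.66

x_1 = g(2.660000) = 2.645789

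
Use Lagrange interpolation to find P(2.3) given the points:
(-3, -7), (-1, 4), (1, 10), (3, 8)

Lagrange interpolation formula:
P(x) = Σ yᵢ × Lᵢ(x)
where Lᵢ(x) = Π_{j≠i} (x - xⱼ)/(xᵢ - xⱼ)

L_0(2.3) = (2.3 - (-1))/(-3 - (-1)) × (2.3 - 1)/(-3 - 1) × (2.3 - 3)/(-3 - 3) = 0.062563
L_1(2.3) = (2.3 - (-3))/(-1 - (-3)) × (2.3 - 1)/(-1 - 1) × (2.3 - 3)/(-1 - 3) = -0.301438
L_2(2.3) = (2.3 - (-3))/(1 - (-3)) × (2.3 - (-1))/(1 - (-1)) × (2.3 - 3)/(1 - 3) = 0.765188
L_3(2.3) = (2.3 - (-3))/(3 - (-3)) × (2.3 - (-1))/(3 - (-1)) × (2.3 - 1)/(3 - 1) = 0.473687

P(2.3) = (-7)×L_0(2.3) + 4×L_1(2.3) + 10×L_2(2.3) + 8×L_3(2.3)
P(2.3) = 9.797688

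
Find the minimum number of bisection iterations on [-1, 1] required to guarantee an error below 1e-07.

We need (b-a)/2^n ≤ 1e-07
(1 - (-1))/2^n ≤ 1e-07
2/2^n ≤ 1e-07
2^n ≥ 20000000
n ≥ log₂(20000000) = 24.25
n ≥ 25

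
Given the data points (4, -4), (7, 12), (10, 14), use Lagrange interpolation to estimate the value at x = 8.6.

Lagrange interpolation formula:
P(x) = Σ yᵢ × Lᵢ(x)
where Lᵢ(x) = Π_{j≠i} (x - xⱼ)/(xᵢ - xⱼ)

L_0(8.6) = (8.6 - 7)/(4 - 7) × (8.6 - 10)/(4 - 10) = -0.124444
L_1(8.6) = (8.6 - 4)/(7 - 4) × (8.6 - 10)/(7 - 10) = 0.715556
L_2(8.6) = (8.6 - 4)/(10 - 4) × (8.6 - 7)/(10 - 7) = 0.408889

P(8.6) = (-4)×L_0(8.6) + 12×L_1(8.6) + 14×L_2(8.6)
P(8.6) = 14.808889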